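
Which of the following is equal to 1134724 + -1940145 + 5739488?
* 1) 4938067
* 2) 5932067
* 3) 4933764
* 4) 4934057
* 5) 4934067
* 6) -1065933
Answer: 5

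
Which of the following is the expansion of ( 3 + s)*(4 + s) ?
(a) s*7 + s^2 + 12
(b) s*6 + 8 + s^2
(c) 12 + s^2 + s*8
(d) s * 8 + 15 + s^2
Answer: a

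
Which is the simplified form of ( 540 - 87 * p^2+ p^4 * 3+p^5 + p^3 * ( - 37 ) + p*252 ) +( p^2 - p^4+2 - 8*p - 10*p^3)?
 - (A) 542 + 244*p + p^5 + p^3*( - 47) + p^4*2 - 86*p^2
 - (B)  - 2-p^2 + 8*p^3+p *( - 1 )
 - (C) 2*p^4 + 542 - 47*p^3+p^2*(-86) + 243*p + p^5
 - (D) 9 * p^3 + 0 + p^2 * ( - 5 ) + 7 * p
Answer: A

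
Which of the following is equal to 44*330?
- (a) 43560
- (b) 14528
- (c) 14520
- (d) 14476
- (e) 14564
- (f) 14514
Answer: c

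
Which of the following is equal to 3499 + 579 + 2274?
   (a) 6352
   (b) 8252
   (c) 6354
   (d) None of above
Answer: a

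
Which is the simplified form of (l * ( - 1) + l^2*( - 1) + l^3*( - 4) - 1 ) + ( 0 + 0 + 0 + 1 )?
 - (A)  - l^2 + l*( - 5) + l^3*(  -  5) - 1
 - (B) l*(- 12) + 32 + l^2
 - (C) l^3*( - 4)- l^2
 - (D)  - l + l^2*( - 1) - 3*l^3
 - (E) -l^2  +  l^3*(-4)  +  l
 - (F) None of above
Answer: F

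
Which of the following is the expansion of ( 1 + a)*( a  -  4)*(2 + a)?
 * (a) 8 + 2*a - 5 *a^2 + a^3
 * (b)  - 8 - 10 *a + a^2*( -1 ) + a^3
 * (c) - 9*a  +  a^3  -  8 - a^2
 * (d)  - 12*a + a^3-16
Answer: b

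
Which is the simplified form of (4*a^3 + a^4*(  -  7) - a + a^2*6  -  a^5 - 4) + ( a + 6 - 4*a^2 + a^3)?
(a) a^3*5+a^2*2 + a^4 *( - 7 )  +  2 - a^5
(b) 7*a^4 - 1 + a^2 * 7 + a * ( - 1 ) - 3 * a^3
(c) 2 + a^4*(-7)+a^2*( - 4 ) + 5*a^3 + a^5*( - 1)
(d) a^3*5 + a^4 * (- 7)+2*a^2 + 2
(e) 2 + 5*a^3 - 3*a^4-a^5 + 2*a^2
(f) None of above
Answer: a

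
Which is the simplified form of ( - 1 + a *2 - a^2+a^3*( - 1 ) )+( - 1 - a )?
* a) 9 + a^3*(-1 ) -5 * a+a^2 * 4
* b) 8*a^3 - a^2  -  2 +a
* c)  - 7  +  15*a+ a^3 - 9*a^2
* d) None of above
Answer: d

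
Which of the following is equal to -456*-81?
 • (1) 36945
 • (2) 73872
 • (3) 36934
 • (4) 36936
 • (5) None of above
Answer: 4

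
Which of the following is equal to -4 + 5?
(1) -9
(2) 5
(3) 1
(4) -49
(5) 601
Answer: 3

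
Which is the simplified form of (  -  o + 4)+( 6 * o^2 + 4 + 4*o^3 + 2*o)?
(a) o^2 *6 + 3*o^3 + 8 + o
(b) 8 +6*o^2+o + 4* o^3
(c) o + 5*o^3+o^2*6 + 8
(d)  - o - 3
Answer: b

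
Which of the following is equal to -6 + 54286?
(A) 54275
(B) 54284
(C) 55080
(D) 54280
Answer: D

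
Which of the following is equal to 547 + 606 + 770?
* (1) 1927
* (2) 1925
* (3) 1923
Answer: 3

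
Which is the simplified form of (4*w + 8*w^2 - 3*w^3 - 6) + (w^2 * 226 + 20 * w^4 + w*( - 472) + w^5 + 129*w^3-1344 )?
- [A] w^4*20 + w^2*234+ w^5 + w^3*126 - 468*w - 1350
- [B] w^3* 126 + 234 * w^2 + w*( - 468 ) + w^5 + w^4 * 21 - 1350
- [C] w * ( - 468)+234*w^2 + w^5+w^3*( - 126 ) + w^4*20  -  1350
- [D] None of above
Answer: A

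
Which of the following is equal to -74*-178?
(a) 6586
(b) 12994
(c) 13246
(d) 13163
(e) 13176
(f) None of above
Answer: f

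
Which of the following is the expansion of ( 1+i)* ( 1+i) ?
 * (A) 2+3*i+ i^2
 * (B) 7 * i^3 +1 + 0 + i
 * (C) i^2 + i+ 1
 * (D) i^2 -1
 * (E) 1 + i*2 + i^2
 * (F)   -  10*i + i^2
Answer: E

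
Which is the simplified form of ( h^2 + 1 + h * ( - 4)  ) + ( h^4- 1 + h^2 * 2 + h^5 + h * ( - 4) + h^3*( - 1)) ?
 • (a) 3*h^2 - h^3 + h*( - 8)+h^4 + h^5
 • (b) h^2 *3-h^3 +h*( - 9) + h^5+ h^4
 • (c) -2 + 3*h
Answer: a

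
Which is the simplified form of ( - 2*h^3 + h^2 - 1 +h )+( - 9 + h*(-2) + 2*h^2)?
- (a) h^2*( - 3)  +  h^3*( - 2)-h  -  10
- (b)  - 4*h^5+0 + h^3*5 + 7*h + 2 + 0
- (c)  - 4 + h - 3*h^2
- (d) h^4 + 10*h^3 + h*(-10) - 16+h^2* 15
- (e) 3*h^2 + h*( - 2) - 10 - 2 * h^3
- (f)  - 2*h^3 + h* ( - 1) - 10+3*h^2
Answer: f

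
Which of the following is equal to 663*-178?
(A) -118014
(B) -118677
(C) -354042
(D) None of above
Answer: A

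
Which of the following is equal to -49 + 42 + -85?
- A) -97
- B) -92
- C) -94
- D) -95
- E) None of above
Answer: B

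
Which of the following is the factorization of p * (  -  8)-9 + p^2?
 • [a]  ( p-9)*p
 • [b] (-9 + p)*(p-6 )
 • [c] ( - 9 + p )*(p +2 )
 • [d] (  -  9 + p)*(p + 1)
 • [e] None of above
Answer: d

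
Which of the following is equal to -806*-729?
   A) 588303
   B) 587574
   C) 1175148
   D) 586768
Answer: B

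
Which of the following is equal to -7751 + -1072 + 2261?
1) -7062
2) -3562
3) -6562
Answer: 3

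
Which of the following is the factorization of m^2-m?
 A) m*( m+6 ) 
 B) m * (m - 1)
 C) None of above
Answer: B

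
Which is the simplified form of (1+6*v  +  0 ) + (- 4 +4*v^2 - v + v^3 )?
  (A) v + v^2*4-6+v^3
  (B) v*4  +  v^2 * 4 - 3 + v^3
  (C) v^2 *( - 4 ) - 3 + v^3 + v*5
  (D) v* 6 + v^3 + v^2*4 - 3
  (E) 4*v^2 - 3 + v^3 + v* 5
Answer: E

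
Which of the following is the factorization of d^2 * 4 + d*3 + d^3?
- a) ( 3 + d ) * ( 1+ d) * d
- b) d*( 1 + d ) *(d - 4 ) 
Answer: a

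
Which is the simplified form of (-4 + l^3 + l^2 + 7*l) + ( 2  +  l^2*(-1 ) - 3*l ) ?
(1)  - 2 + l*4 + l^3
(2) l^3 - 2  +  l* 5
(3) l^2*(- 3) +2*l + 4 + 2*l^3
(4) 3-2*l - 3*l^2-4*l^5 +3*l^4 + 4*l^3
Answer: 1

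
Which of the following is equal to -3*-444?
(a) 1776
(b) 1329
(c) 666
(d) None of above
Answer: d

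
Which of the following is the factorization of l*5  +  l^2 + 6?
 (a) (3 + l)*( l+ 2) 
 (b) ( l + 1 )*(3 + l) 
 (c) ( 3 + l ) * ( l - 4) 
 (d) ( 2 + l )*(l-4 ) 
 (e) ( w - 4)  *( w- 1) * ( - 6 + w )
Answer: a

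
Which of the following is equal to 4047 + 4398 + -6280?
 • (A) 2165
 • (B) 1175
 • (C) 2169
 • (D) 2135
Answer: A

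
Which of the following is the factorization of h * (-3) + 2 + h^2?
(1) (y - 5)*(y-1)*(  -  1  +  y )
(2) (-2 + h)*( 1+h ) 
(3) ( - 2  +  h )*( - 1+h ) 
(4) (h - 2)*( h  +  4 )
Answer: 3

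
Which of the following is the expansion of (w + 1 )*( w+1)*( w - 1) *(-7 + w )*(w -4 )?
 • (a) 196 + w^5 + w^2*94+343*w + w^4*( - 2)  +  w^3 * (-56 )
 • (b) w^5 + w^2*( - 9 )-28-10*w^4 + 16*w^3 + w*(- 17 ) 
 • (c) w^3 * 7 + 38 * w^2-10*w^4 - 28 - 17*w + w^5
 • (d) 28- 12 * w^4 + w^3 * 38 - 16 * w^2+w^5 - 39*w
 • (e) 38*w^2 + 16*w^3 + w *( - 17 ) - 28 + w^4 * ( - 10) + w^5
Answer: e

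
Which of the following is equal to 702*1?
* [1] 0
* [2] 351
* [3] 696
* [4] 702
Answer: 4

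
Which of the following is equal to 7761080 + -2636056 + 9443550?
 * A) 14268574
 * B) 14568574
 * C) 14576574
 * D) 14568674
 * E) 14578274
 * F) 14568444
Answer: B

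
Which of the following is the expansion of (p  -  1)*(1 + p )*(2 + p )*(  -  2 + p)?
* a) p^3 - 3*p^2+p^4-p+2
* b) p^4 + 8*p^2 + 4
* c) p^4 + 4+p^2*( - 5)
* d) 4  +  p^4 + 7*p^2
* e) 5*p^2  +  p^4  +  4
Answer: c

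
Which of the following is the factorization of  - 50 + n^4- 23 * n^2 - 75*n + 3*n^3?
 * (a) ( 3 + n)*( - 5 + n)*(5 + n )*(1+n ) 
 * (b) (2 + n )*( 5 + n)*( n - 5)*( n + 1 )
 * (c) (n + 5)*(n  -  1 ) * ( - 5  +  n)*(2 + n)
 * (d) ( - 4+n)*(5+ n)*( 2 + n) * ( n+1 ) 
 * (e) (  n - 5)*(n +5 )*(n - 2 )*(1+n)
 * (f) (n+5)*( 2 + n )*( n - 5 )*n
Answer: b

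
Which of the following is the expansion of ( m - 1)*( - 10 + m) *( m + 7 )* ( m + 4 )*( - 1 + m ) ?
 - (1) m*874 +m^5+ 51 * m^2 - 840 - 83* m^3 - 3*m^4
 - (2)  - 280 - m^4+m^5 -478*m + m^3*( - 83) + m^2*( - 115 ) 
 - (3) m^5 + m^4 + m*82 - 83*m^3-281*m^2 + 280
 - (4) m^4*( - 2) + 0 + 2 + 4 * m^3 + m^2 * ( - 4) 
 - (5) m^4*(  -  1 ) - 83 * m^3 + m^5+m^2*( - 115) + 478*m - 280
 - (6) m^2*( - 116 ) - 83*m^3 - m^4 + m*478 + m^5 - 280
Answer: 5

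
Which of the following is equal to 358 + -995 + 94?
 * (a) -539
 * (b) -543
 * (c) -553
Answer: b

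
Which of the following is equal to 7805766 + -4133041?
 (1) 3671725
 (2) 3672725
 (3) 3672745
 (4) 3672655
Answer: 2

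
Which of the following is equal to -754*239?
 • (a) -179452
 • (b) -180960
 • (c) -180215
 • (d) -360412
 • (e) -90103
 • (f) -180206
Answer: f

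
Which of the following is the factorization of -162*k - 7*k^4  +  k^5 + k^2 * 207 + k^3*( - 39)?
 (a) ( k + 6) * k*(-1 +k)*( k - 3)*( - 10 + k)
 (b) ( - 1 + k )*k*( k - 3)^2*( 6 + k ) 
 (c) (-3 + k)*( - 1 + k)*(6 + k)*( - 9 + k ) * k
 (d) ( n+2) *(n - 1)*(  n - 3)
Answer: c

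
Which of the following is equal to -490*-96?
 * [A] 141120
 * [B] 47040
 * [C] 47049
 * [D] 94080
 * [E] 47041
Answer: B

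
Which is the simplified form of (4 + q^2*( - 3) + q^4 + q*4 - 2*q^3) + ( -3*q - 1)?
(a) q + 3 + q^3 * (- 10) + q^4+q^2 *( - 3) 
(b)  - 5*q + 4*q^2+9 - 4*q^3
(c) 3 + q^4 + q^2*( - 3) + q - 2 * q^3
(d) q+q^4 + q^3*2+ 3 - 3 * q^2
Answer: c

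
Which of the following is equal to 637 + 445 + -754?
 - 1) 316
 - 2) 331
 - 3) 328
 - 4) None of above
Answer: 3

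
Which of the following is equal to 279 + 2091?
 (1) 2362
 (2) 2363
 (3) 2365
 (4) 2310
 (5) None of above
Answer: 5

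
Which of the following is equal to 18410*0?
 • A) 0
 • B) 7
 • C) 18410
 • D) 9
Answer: A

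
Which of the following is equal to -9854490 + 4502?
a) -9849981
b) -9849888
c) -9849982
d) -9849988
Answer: d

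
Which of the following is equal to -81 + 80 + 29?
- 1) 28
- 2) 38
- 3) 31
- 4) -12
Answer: 1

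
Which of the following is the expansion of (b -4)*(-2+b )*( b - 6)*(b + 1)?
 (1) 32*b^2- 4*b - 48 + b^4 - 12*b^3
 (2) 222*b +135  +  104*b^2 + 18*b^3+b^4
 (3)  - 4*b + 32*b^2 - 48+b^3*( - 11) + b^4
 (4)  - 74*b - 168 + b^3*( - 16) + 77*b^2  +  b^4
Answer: 3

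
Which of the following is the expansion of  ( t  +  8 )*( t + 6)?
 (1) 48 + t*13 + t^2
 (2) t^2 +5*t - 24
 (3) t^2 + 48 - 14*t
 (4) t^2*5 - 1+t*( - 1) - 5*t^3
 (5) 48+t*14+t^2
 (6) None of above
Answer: 5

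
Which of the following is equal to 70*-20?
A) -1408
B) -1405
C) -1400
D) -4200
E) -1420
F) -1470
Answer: C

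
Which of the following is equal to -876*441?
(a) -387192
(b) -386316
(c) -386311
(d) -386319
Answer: b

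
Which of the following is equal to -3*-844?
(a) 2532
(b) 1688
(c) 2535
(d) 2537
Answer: a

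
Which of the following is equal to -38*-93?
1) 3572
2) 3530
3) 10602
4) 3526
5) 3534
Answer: 5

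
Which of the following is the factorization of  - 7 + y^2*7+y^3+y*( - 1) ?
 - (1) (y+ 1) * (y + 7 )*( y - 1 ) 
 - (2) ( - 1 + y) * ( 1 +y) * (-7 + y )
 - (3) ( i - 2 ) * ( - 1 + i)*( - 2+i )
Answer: 1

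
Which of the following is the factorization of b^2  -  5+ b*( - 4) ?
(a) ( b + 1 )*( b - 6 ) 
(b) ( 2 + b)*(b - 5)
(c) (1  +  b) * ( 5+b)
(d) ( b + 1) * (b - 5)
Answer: d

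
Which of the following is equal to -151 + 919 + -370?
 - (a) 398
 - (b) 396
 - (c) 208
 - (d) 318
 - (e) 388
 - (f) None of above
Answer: a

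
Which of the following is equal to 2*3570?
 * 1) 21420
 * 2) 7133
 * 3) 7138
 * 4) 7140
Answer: 4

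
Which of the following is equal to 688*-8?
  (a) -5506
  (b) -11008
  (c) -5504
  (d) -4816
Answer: c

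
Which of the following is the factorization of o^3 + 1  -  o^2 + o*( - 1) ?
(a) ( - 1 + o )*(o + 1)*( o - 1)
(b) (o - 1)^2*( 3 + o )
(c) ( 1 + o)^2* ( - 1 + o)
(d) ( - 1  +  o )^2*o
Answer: a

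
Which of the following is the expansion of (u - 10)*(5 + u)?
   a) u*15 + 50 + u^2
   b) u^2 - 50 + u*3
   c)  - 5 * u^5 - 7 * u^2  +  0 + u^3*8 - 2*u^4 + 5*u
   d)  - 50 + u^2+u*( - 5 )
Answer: d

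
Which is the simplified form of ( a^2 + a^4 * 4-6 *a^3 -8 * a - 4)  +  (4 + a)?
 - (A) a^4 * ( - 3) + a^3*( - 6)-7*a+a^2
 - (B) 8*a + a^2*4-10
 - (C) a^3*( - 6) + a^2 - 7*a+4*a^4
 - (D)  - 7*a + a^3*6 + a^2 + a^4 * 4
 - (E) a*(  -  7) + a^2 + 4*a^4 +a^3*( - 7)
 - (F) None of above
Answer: C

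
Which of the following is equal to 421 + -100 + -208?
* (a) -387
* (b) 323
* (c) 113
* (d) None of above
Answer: c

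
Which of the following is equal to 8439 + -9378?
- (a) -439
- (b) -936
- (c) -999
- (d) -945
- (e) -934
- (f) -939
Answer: f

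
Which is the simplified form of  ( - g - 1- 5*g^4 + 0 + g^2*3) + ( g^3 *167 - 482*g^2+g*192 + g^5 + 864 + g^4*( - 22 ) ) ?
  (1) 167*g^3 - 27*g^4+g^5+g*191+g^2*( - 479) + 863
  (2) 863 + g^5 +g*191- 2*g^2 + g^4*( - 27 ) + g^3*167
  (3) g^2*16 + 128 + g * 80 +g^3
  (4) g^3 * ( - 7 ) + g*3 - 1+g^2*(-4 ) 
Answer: 1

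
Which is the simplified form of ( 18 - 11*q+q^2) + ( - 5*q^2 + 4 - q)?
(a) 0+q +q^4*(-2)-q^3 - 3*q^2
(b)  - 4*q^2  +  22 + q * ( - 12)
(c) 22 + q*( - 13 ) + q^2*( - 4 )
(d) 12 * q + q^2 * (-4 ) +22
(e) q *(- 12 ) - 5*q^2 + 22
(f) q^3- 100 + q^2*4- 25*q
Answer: b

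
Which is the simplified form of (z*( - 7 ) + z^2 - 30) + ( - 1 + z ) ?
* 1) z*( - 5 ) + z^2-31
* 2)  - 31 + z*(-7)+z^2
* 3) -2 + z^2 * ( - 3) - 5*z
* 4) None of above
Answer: 4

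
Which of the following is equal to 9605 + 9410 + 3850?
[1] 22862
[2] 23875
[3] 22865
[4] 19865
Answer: 3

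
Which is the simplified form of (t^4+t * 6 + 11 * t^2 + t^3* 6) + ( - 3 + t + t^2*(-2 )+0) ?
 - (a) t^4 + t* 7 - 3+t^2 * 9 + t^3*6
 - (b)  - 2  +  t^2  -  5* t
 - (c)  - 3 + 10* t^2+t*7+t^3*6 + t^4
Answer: a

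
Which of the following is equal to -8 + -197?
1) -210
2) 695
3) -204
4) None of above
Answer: 4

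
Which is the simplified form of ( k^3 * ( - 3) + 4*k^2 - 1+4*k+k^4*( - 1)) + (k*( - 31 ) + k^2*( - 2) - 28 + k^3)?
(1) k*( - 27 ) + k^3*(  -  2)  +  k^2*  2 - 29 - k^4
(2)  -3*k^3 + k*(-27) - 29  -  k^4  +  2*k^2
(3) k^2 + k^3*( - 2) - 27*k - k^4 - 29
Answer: 1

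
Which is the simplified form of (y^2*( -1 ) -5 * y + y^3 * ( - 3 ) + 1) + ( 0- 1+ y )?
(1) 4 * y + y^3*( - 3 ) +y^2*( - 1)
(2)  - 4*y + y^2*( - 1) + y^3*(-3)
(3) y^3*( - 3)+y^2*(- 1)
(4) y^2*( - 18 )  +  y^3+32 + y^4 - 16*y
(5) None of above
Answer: 2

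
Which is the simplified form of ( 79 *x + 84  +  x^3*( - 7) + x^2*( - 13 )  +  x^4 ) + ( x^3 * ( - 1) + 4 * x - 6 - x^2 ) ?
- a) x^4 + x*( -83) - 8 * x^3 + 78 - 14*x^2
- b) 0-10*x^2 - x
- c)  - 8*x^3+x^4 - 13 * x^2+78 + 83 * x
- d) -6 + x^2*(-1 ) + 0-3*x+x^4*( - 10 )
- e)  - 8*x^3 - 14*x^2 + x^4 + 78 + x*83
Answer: e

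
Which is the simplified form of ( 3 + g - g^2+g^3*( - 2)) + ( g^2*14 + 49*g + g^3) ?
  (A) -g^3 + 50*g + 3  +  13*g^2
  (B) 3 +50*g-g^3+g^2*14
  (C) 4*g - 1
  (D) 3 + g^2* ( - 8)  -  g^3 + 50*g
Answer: A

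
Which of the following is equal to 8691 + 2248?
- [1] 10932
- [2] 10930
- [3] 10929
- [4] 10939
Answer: 4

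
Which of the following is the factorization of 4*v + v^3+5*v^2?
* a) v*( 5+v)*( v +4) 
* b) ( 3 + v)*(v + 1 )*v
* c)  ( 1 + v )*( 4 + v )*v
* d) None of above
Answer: c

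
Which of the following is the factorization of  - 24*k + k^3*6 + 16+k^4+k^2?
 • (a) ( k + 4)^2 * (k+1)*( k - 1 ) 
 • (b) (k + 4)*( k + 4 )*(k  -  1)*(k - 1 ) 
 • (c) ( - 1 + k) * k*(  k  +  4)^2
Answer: b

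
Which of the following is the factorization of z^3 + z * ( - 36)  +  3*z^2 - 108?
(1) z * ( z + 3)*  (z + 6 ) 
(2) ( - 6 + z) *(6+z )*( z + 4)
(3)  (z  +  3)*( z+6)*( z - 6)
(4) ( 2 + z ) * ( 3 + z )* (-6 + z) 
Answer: 3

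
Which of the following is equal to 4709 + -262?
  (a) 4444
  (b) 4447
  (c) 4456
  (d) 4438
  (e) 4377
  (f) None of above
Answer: b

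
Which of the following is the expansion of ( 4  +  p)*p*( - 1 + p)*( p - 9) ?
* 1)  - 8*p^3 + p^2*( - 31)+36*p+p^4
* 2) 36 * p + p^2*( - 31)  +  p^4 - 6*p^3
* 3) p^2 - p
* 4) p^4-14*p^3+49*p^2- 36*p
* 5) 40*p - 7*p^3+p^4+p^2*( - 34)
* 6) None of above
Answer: 2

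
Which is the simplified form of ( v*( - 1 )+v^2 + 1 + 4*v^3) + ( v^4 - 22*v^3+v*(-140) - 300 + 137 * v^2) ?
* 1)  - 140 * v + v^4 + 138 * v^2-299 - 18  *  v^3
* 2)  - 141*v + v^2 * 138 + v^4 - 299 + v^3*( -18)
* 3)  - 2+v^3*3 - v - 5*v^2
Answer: 2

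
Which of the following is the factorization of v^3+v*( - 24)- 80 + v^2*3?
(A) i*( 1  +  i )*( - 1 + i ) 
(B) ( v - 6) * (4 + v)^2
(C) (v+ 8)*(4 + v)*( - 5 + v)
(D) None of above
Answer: D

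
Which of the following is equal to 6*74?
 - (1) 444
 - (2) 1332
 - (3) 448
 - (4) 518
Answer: 1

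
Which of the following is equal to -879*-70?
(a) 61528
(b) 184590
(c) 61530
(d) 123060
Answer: c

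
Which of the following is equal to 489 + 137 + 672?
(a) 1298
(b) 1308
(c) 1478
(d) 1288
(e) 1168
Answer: a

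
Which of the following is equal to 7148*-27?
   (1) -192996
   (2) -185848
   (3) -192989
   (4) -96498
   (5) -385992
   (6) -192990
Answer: 1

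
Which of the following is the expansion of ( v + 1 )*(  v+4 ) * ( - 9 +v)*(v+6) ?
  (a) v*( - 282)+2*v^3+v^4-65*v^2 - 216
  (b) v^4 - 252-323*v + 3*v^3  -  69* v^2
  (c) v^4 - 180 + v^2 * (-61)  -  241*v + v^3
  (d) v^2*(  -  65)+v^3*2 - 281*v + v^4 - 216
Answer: a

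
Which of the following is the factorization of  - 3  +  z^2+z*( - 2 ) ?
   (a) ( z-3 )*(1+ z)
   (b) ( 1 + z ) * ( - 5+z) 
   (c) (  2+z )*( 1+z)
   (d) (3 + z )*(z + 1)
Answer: a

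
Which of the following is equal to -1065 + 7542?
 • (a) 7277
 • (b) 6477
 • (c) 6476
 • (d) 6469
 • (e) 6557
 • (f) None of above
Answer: b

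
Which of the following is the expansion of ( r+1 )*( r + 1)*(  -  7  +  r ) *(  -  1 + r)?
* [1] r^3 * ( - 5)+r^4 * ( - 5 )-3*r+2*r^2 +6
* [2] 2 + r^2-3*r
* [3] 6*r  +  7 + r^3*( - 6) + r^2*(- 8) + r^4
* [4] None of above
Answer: 3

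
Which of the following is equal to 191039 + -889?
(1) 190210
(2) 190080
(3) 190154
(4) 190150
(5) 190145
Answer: 4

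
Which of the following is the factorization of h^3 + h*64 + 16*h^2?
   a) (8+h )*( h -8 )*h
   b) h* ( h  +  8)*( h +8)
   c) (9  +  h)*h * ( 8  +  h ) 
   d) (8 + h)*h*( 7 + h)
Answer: b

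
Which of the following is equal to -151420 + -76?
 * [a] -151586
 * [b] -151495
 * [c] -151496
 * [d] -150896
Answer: c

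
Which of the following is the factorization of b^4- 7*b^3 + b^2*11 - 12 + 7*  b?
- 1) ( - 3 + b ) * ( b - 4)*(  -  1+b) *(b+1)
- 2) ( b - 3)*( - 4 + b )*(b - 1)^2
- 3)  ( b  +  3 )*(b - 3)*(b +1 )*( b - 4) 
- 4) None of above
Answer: 1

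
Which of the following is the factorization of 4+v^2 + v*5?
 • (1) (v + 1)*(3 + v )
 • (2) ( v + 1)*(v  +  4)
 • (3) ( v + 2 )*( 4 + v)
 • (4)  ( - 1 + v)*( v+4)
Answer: 2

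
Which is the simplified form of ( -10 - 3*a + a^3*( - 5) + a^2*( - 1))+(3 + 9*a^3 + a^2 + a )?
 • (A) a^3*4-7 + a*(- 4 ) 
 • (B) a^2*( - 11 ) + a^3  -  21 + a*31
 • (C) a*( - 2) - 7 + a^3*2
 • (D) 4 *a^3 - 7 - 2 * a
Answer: D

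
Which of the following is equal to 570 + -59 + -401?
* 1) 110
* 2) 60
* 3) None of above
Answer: 1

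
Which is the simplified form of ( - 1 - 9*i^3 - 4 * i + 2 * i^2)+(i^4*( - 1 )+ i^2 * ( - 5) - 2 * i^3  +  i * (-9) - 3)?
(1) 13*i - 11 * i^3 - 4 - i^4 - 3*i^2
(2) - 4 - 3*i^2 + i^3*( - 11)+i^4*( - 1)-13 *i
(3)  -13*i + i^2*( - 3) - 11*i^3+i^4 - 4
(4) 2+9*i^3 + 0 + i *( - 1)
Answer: 2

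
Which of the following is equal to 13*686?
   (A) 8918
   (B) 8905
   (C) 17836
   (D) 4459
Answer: A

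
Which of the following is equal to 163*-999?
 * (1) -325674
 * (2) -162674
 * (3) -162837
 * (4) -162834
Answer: 3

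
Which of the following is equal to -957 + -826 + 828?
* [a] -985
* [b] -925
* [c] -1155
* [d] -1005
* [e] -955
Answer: e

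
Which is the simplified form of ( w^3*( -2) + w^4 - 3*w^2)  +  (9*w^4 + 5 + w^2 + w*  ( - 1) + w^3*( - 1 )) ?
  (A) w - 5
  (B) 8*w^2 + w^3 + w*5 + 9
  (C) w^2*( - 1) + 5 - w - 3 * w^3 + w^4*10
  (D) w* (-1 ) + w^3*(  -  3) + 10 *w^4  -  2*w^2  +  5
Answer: D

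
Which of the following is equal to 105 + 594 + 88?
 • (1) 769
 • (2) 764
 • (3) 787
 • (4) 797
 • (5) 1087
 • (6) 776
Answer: 3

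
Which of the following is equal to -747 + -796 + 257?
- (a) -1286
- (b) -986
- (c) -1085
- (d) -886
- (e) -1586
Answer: a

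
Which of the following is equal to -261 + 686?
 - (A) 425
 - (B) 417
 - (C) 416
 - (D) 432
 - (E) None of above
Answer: A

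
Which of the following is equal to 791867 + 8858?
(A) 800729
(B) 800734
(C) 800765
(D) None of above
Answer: D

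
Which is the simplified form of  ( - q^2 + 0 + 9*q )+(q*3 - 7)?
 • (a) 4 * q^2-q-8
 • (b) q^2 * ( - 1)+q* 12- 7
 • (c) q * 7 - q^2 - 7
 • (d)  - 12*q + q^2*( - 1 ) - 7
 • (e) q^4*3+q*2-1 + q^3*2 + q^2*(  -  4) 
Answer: b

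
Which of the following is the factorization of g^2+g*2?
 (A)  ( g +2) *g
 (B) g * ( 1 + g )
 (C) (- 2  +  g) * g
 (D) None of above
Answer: A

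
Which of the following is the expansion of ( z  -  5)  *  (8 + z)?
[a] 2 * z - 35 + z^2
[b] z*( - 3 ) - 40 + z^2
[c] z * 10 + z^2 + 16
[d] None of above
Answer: d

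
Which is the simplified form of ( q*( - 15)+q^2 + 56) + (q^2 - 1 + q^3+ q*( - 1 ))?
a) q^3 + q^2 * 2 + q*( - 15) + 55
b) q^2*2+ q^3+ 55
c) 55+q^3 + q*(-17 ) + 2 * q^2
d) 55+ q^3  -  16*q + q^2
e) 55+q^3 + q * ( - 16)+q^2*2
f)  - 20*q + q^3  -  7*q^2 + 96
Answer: e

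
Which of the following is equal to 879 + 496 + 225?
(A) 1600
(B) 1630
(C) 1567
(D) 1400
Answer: A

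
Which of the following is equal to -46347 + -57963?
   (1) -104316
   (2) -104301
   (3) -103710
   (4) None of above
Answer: 4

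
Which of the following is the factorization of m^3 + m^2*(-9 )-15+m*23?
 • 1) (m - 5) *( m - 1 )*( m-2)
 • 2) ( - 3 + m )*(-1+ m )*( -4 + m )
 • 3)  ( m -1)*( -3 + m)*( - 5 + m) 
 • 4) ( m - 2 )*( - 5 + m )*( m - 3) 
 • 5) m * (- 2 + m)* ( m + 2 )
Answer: 3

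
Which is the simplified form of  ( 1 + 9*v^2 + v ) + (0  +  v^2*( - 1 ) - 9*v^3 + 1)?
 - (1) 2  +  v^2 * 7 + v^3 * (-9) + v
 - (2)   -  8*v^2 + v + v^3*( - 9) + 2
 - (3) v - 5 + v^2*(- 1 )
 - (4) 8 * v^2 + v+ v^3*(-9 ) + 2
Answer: 4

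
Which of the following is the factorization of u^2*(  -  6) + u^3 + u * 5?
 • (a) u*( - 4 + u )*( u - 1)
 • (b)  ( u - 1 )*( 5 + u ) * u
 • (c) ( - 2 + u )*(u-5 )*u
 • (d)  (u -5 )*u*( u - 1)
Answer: d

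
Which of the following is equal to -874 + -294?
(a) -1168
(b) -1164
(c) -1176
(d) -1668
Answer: a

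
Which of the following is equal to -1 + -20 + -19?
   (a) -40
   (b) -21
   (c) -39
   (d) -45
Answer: a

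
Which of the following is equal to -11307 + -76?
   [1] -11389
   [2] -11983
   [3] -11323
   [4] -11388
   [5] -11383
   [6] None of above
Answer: 5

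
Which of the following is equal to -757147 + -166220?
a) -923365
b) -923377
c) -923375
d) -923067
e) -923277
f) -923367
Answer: f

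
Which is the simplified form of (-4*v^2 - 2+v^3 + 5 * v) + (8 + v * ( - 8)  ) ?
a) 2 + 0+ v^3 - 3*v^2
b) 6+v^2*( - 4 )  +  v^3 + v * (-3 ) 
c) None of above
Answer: b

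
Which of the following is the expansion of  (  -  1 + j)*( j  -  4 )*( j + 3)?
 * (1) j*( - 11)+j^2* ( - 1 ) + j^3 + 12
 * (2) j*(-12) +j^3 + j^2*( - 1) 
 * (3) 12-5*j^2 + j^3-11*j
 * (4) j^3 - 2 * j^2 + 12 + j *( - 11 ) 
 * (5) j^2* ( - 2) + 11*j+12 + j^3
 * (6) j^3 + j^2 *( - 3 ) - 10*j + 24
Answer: 4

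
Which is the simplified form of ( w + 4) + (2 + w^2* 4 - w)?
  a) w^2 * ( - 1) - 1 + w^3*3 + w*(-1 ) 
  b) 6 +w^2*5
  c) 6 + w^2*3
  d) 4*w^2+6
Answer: d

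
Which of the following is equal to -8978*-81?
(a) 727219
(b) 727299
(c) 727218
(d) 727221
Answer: c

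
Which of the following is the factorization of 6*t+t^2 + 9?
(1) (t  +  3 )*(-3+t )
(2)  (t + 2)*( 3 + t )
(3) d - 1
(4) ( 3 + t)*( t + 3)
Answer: 4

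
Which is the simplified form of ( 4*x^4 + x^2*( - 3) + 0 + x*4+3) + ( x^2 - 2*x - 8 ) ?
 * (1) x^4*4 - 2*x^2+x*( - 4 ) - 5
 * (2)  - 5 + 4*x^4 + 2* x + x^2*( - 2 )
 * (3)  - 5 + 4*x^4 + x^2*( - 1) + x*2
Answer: 2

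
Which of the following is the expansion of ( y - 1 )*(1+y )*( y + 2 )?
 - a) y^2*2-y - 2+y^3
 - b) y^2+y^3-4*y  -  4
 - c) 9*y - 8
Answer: a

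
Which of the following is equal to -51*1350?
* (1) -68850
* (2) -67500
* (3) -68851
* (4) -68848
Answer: 1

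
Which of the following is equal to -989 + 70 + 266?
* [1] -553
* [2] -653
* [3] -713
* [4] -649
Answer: 2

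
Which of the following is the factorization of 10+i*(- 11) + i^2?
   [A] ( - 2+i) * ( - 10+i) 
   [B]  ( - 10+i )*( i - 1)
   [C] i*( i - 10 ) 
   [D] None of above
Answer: B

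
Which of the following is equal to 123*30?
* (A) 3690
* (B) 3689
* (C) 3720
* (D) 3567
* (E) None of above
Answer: A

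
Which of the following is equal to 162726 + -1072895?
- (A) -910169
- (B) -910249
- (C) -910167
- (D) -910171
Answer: A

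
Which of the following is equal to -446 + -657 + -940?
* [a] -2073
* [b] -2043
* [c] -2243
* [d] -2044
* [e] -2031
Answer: b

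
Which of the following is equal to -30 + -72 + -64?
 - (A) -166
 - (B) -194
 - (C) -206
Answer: A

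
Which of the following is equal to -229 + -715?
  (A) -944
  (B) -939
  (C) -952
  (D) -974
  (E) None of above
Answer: A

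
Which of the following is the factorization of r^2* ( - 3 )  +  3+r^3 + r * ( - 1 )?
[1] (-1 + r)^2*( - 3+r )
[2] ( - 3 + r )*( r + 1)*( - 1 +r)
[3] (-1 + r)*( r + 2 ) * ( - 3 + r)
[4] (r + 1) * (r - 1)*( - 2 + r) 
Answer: 2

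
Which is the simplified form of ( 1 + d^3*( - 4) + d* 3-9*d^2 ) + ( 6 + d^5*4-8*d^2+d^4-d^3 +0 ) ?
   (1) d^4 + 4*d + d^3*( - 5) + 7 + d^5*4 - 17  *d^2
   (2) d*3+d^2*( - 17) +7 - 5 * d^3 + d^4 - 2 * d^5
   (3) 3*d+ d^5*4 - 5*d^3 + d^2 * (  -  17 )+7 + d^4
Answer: 3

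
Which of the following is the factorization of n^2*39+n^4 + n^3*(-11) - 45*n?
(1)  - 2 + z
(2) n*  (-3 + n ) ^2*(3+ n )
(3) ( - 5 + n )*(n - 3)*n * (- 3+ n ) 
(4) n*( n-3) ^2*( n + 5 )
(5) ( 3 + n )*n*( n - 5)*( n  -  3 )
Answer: 3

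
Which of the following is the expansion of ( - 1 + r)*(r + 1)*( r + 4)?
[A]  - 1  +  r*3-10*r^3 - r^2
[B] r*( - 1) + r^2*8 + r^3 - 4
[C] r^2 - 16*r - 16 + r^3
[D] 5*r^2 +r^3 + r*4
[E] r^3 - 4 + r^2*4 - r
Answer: E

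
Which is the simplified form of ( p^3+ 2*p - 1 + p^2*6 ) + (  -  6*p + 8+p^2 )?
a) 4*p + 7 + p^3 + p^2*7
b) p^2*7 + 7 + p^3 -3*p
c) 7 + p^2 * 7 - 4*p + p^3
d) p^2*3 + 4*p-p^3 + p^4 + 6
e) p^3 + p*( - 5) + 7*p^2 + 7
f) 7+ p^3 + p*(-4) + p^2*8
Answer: c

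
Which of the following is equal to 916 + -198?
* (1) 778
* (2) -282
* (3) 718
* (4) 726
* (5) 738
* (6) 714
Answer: 3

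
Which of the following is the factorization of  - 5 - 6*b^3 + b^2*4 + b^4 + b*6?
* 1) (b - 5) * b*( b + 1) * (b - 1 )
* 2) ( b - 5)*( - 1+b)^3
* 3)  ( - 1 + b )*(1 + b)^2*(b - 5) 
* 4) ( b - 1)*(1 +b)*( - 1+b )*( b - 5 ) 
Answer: 4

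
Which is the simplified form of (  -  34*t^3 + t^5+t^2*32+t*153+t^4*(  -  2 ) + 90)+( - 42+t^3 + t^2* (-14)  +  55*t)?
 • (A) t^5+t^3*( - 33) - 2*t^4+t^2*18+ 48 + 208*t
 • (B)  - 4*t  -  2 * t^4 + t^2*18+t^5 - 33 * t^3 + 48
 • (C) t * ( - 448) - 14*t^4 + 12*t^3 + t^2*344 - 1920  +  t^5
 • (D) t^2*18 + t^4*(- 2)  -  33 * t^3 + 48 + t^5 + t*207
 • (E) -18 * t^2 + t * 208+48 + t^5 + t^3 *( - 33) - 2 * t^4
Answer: A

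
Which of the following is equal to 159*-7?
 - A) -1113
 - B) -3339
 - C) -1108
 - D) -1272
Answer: A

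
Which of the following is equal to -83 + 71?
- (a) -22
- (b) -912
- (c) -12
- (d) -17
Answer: c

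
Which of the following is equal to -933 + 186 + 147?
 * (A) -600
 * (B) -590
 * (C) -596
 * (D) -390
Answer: A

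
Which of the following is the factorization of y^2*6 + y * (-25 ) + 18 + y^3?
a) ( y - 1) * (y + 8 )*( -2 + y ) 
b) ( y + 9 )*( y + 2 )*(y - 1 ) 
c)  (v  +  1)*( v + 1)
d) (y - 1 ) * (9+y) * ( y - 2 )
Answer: d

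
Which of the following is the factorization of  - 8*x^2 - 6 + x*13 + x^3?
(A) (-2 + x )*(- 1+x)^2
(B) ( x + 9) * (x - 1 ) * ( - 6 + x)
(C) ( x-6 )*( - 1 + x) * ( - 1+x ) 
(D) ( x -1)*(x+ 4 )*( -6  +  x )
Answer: C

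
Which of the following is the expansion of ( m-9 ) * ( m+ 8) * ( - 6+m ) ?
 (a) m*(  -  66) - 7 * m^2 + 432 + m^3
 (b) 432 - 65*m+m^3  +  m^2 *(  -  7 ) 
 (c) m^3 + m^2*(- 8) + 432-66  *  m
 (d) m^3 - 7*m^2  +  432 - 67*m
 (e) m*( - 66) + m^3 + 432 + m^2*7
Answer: a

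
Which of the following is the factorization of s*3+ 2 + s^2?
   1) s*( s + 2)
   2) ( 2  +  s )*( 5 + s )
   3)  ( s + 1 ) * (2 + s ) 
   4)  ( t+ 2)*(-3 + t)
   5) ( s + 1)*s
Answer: 3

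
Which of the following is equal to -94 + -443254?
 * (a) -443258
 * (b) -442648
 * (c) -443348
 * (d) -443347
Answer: c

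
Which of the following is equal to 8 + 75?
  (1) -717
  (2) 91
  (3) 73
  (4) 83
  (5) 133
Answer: 4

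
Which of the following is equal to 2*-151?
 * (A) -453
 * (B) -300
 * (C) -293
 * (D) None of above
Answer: D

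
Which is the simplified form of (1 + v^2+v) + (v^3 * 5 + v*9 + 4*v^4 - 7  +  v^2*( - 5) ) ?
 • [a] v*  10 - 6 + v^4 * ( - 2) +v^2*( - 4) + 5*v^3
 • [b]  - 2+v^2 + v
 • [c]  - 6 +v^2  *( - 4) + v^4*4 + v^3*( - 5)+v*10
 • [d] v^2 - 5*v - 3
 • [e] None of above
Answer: e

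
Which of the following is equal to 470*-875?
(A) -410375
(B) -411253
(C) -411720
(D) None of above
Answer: D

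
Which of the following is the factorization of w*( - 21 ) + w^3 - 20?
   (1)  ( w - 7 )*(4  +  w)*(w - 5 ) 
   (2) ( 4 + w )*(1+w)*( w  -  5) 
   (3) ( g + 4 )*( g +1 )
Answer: 2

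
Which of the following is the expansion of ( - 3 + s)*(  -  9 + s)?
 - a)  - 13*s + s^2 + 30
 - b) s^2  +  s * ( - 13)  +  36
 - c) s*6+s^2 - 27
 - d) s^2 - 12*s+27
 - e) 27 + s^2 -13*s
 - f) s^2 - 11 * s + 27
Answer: d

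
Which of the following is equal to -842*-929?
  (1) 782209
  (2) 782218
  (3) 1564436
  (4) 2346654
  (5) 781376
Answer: 2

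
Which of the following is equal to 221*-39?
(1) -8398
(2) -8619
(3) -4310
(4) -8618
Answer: 2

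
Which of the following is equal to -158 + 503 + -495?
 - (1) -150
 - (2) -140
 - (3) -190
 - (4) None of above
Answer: 1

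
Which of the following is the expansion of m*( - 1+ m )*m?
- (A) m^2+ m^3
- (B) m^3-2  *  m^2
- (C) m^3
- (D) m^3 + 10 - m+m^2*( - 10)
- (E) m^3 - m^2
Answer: E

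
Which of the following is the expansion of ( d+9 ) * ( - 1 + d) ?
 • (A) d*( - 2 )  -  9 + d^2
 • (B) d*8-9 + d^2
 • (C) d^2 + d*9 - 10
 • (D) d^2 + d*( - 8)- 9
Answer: B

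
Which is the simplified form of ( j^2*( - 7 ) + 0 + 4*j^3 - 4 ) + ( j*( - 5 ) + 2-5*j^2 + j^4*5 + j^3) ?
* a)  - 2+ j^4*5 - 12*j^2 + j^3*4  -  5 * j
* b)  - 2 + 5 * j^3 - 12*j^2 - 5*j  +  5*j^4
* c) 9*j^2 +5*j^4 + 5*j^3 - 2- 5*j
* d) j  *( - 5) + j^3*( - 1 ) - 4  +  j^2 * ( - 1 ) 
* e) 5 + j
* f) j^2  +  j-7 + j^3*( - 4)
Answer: b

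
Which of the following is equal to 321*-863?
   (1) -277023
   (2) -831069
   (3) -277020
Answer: 1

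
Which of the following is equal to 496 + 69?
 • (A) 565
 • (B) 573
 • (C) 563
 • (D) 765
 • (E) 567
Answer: A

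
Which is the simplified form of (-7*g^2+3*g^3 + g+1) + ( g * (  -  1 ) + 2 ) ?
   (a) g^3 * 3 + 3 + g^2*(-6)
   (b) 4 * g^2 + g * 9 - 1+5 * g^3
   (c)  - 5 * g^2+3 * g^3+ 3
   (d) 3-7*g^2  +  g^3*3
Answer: d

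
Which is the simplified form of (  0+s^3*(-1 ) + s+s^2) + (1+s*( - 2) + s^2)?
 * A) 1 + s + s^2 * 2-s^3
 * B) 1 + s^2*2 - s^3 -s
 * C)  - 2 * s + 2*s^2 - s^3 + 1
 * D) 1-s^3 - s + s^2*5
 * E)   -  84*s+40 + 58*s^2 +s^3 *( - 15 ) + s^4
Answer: B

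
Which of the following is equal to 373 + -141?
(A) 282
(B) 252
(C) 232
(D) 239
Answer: C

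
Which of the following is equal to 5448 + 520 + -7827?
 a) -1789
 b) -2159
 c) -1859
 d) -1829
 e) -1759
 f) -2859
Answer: c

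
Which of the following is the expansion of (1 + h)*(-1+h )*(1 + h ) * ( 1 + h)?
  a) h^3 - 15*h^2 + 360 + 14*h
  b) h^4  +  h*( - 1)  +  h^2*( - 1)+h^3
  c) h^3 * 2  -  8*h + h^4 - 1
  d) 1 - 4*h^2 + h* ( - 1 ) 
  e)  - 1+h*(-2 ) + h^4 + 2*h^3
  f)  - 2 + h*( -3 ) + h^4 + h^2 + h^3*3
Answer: e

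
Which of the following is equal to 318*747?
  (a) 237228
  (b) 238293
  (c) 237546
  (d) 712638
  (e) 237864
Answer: c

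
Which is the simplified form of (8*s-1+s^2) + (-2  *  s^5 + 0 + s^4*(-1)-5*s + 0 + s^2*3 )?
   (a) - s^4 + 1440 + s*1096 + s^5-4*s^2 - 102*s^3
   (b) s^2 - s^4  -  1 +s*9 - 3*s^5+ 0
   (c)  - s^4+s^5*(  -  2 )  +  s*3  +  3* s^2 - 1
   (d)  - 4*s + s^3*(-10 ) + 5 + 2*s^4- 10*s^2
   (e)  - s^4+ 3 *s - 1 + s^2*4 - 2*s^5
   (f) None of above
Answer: e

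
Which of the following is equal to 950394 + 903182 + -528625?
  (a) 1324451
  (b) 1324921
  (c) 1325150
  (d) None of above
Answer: d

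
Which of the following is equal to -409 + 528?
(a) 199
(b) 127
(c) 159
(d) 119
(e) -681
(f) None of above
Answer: d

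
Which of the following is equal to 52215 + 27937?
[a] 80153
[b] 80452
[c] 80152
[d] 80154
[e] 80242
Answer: c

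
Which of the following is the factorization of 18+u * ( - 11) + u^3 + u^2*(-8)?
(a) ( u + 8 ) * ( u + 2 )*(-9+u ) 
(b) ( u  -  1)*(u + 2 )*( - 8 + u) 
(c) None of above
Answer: c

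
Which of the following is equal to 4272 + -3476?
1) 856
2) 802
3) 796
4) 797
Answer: 3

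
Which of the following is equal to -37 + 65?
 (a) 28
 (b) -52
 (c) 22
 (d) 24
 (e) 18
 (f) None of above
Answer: a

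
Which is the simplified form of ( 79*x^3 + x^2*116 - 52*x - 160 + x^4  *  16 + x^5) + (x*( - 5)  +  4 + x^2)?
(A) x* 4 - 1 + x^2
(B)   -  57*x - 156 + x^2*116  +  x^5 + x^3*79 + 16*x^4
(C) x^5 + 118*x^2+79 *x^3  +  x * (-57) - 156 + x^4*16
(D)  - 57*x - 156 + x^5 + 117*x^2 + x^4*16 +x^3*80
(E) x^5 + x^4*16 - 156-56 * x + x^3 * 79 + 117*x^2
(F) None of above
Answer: F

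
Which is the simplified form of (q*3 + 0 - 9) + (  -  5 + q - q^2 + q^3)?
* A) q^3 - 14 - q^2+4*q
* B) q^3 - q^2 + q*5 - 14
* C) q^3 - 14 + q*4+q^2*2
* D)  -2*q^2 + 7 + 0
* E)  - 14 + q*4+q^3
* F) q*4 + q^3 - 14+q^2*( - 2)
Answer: A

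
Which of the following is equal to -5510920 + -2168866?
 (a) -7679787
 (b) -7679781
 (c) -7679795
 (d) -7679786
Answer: d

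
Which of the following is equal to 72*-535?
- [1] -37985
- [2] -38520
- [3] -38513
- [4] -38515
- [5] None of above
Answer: 2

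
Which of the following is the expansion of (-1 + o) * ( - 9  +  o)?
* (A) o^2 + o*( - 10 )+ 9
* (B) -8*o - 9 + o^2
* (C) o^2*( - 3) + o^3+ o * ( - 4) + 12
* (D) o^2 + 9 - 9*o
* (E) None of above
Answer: A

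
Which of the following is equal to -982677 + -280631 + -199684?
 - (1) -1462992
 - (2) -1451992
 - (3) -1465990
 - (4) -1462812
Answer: 1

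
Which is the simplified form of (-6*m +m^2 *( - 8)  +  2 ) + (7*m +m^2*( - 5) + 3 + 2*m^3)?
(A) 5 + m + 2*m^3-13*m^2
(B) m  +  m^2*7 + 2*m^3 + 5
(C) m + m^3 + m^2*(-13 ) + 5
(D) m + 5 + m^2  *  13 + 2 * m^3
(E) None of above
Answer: A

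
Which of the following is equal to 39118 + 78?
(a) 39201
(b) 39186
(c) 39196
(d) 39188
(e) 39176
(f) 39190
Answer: c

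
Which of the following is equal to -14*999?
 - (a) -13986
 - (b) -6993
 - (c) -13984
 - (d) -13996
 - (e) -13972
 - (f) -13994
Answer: a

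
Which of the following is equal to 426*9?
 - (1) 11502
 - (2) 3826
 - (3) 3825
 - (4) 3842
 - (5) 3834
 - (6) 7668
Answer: 5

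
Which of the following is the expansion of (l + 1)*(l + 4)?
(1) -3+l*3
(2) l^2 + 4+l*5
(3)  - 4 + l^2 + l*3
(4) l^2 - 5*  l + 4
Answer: 2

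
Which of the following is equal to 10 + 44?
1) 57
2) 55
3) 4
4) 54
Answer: 4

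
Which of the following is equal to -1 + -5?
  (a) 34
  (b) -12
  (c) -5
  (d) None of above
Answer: d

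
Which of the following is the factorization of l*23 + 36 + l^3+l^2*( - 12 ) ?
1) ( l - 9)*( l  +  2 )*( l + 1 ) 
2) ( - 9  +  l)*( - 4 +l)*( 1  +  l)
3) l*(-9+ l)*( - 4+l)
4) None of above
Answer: 2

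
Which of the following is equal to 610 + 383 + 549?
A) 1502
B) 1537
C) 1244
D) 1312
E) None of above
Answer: E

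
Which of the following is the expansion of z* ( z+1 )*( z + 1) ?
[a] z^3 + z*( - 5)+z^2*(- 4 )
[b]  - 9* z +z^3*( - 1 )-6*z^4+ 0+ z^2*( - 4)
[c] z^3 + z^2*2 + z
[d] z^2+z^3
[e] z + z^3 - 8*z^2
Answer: c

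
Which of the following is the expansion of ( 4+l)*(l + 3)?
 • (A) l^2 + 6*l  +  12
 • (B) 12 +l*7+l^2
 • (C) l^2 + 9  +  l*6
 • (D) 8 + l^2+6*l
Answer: B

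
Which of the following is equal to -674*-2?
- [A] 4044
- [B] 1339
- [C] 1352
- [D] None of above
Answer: D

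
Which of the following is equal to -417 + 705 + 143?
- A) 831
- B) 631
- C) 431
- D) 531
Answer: C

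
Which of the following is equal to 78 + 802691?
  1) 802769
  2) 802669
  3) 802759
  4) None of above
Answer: 1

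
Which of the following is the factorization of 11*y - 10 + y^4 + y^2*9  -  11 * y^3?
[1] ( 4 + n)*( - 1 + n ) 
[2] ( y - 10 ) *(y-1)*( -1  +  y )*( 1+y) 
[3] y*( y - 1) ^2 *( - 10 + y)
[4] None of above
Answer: 2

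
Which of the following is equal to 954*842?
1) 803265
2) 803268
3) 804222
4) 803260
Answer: 2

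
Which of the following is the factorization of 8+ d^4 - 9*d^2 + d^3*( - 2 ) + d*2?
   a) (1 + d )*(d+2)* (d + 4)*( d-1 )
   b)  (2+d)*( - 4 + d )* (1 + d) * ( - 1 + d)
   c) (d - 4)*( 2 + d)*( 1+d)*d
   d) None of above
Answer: b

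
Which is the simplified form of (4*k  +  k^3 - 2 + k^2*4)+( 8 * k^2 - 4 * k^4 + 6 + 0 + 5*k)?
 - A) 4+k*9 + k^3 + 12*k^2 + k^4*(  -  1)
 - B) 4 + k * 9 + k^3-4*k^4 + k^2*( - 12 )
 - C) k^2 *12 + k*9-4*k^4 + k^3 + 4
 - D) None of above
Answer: C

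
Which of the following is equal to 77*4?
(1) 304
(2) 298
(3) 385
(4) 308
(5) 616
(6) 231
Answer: 4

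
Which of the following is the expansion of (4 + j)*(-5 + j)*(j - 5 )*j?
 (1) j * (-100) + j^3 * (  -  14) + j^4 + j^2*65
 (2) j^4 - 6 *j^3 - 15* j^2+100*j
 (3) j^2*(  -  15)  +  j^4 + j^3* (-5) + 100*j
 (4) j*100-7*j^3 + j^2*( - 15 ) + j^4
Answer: 2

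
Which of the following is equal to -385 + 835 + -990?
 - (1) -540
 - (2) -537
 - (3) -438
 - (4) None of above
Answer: 1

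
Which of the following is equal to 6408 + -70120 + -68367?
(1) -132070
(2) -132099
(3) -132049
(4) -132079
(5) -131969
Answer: 4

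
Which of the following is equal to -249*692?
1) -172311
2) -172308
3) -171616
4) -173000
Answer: 2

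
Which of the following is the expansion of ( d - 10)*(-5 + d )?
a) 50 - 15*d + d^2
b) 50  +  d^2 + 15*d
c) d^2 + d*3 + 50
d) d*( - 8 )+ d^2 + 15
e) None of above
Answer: a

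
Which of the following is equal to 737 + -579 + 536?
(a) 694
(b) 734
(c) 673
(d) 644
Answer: a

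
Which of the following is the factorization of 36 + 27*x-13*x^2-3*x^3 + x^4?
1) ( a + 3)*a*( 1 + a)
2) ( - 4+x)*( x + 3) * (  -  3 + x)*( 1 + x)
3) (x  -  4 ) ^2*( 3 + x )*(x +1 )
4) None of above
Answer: 2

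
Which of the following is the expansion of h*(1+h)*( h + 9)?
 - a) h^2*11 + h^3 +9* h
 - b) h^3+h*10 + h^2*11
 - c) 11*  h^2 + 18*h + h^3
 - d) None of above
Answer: d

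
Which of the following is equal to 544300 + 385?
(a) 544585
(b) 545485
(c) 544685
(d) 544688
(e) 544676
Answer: c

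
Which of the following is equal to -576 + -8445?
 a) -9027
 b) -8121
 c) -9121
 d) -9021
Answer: d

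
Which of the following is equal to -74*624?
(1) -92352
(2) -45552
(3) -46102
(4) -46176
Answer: 4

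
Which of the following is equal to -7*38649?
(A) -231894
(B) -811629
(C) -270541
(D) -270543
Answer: D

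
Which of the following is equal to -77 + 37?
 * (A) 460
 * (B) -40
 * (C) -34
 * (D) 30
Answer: B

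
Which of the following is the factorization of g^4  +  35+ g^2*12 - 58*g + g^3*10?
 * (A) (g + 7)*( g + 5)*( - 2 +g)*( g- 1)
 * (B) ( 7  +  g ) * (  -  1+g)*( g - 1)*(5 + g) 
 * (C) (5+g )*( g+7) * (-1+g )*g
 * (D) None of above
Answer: B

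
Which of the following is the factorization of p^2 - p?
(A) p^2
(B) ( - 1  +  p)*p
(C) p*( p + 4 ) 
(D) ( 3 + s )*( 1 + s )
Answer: B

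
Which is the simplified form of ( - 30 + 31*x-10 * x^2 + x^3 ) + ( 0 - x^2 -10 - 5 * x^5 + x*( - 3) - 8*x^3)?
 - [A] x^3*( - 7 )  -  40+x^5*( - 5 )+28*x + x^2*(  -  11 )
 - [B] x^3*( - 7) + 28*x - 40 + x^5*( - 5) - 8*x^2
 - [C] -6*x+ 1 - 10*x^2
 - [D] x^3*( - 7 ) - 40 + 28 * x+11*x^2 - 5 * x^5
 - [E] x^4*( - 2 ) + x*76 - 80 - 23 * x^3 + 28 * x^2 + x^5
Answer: A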